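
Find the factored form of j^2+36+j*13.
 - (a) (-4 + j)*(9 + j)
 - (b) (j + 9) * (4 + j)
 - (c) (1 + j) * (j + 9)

We need to factor j^2+36+j*13.
The factored form is (j + 9) * (4 + j).
b) (j + 9) * (4 + j)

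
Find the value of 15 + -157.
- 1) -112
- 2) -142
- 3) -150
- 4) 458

15 + -157 = -142
2) -142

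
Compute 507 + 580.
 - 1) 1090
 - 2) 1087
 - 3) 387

507 + 580 = 1087
2) 1087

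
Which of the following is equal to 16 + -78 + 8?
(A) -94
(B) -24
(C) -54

First: 16 + -78 = -62
Then: -62 + 8 = -54
C) -54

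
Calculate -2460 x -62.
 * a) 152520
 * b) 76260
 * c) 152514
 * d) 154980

-2460 * -62 = 152520
a) 152520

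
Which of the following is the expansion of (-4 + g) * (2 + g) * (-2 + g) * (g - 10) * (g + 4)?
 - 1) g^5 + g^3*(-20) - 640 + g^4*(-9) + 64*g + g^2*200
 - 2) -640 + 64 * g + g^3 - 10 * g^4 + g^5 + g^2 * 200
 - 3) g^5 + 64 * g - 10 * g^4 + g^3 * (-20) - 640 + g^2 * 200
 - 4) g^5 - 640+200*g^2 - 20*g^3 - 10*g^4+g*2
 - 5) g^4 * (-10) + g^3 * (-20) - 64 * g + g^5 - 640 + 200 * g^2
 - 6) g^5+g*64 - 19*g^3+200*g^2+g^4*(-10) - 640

Expanding (-4 + g) * (2 + g) * (-2 + g) * (g - 10) * (g + 4):
= g^5 + 64 * g - 10 * g^4 + g^3 * (-20) - 640 + g^2 * 200
3) g^5 + 64 * g - 10 * g^4 + g^3 * (-20) - 640 + g^2 * 200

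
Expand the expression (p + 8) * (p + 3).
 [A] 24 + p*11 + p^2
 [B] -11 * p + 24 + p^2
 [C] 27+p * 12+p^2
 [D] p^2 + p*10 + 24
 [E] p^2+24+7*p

Expanding (p + 8) * (p + 3):
= 24 + p*11 + p^2
A) 24 + p*11 + p^2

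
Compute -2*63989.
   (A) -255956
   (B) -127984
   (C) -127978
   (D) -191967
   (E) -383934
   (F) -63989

-2 * 63989 = -127978
C) -127978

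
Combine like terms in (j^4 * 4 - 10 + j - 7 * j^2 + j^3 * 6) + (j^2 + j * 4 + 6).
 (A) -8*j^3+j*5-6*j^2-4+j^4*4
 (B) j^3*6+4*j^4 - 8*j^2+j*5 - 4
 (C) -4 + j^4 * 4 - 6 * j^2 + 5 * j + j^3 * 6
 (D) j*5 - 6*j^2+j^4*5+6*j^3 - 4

Adding the polynomials and combining like terms:
(j^4*4 - 10 + j - 7*j^2 + j^3*6) + (j^2 + j*4 + 6)
= -4 + j^4 * 4 - 6 * j^2 + 5 * j + j^3 * 6
C) -4 + j^4 * 4 - 6 * j^2 + 5 * j + j^3 * 6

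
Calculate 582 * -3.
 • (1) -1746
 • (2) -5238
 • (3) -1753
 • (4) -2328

582 * -3 = -1746
1) -1746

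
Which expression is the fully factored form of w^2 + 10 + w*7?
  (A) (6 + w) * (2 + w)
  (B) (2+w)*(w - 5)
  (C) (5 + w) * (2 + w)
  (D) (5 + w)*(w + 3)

We need to factor w^2 + 10 + w*7.
The factored form is (5 + w) * (2 + w).
C) (5 + w) * (2 + w)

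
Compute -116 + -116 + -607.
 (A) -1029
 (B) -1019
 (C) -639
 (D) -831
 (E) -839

First: -116 + -116 = -232
Then: -232 + -607 = -839
E) -839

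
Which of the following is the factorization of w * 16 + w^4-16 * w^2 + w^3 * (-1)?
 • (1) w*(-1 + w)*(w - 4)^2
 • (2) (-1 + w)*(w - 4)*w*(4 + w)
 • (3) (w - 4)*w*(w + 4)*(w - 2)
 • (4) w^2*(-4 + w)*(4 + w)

We need to factor w * 16 + w^4-16 * w^2 + w^3 * (-1).
The factored form is (-1 + w)*(w - 4)*w*(4 + w).
2) (-1 + w)*(w - 4)*w*(4 + w)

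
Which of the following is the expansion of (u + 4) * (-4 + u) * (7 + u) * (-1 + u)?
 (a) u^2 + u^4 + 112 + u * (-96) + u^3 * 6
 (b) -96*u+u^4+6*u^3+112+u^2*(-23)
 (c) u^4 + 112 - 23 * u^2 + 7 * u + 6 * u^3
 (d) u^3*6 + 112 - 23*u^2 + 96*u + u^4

Expanding (u + 4) * (-4 + u) * (7 + u) * (-1 + u):
= -96*u+u^4+6*u^3+112+u^2*(-23)
b) -96*u+u^4+6*u^3+112+u^2*(-23)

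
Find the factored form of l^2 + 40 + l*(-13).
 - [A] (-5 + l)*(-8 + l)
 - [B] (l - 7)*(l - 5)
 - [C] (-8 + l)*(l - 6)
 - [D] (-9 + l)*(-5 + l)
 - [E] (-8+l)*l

We need to factor l^2 + 40 + l*(-13).
The factored form is (-5 + l)*(-8 + l).
A) (-5 + l)*(-8 + l)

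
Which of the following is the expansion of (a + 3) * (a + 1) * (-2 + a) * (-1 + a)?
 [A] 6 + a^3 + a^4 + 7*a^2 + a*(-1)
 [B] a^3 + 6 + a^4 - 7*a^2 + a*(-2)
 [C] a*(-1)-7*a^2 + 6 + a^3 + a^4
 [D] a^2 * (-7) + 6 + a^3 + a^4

Expanding (a + 3) * (a + 1) * (-2 + a) * (-1 + a):
= a*(-1)-7*a^2 + 6 + a^3 + a^4
C) a*(-1)-7*a^2 + 6 + a^3 + a^4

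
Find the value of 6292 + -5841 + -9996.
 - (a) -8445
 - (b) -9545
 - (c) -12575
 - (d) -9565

First: 6292 + -5841 = 451
Then: 451 + -9996 = -9545
b) -9545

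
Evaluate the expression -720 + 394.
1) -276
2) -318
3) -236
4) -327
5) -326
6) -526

-720 + 394 = -326
5) -326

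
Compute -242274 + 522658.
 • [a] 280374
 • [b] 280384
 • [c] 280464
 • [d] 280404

-242274 + 522658 = 280384
b) 280384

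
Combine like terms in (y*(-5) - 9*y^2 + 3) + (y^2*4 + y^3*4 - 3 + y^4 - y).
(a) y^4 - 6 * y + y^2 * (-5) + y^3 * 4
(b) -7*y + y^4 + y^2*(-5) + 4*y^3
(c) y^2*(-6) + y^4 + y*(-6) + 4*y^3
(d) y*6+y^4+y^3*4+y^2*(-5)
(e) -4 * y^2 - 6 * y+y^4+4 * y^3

Adding the polynomials and combining like terms:
(y*(-5) - 9*y^2 + 3) + (y^2*4 + y^3*4 - 3 + y^4 - y)
= y^4 - 6 * y + y^2 * (-5) + y^3 * 4
a) y^4 - 6 * y + y^2 * (-5) + y^3 * 4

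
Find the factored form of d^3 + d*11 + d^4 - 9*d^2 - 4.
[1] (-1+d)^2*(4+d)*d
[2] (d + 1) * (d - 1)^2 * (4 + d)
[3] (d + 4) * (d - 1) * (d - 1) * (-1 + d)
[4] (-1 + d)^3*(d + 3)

We need to factor d^3 + d*11 + d^4 - 9*d^2 - 4.
The factored form is (d + 4) * (d - 1) * (d - 1) * (-1 + d).
3) (d + 4) * (d - 1) * (d - 1) * (-1 + d)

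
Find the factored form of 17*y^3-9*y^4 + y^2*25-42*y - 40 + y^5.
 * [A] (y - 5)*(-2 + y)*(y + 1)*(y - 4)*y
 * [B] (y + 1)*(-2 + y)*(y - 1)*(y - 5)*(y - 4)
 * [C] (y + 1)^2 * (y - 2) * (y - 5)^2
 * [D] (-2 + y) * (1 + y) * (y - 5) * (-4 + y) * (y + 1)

We need to factor 17*y^3-9*y^4 + y^2*25-42*y - 40 + y^5.
The factored form is (-2 + y) * (1 + y) * (y - 5) * (-4 + y) * (y + 1).
D) (-2 + y) * (1 + y) * (y - 5) * (-4 + y) * (y + 1)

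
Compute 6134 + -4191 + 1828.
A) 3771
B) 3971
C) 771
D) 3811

First: 6134 + -4191 = 1943
Then: 1943 + 1828 = 3771
A) 3771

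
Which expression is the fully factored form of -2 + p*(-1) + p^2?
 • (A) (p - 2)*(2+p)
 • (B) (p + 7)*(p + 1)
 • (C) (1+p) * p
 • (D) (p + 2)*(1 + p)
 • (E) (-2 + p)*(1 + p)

We need to factor -2 + p*(-1) + p^2.
The factored form is (-2 + p)*(1 + p).
E) (-2 + p)*(1 + p)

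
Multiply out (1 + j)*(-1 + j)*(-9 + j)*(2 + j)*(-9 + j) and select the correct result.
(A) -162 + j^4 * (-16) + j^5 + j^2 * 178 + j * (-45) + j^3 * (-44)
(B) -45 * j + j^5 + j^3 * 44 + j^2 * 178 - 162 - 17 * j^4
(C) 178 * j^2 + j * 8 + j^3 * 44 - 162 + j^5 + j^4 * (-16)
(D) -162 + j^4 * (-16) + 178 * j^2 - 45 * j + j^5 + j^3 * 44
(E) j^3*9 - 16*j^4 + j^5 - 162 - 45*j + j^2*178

Expanding (1 + j)*(-1 + j)*(-9 + j)*(2 + j)*(-9 + j):
= -162 + j^4 * (-16) + 178 * j^2 - 45 * j + j^5 + j^3 * 44
D) -162 + j^4 * (-16) + 178 * j^2 - 45 * j + j^5 + j^3 * 44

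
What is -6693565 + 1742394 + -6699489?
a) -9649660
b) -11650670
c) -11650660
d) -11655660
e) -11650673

First: -6693565 + 1742394 = -4951171
Then: -4951171 + -6699489 = -11650660
c) -11650660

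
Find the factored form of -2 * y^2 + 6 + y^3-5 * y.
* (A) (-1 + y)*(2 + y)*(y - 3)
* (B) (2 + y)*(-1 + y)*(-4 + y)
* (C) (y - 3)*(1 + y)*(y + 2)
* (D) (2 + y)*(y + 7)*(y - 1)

We need to factor -2 * y^2 + 6 + y^3-5 * y.
The factored form is (-1 + y)*(2 + y)*(y - 3).
A) (-1 + y)*(2 + y)*(y - 3)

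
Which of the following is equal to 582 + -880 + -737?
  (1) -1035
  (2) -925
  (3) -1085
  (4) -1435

First: 582 + -880 = -298
Then: -298 + -737 = -1035
1) -1035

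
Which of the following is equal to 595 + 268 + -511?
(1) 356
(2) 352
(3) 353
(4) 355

First: 595 + 268 = 863
Then: 863 + -511 = 352
2) 352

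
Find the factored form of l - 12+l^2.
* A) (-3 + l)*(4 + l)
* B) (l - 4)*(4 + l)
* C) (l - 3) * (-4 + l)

We need to factor l - 12+l^2.
The factored form is (-3 + l)*(4 + l).
A) (-3 + l)*(4 + l)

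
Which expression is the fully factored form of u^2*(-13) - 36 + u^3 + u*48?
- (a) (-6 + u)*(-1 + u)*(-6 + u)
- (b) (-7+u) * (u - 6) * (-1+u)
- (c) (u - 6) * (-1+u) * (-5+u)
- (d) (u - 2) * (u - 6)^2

We need to factor u^2*(-13) - 36 + u^3 + u*48.
The factored form is (-6 + u)*(-1 + u)*(-6 + u).
a) (-6 + u)*(-1 + u)*(-6 + u)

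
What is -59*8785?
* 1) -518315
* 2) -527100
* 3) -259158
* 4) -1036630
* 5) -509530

-59 * 8785 = -518315
1) -518315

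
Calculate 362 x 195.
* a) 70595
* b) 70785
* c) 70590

362 * 195 = 70590
c) 70590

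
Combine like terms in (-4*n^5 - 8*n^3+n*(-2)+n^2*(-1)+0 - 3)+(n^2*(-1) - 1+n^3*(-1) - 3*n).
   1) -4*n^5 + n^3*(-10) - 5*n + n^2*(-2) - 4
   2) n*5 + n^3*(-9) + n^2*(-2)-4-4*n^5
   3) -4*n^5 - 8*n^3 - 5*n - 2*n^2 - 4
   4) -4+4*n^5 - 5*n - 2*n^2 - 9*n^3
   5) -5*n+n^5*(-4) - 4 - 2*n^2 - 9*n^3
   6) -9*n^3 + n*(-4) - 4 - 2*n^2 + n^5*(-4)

Adding the polynomials and combining like terms:
(-4*n^5 - 8*n^3 + n*(-2) + n^2*(-1) + 0 - 3) + (n^2*(-1) - 1 + n^3*(-1) - 3*n)
= -5*n+n^5*(-4) - 4 - 2*n^2 - 9*n^3
5) -5*n+n^5*(-4) - 4 - 2*n^2 - 9*n^3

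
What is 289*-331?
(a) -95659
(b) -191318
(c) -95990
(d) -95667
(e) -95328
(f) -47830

289 * -331 = -95659
a) -95659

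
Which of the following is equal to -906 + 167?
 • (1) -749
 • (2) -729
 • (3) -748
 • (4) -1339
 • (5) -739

-906 + 167 = -739
5) -739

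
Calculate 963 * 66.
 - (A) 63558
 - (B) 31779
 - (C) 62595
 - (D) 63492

963 * 66 = 63558
A) 63558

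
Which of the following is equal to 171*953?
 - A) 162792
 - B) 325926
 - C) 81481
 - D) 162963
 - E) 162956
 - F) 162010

171 * 953 = 162963
D) 162963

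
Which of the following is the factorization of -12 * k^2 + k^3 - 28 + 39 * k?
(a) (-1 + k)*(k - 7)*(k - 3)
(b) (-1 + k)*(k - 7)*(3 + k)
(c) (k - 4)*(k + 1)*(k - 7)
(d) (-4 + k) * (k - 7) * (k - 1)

We need to factor -12 * k^2 + k^3 - 28 + 39 * k.
The factored form is (-4 + k) * (k - 7) * (k - 1).
d) (-4 + k) * (k - 7) * (k - 1)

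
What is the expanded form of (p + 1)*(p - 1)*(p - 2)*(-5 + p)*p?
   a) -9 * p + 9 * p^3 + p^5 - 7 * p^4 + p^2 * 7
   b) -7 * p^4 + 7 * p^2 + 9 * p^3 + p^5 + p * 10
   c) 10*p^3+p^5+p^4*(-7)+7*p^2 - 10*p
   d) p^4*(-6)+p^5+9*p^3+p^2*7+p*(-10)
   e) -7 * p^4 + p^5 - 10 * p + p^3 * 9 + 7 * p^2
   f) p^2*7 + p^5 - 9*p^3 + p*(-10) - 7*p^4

Expanding (p + 1)*(p - 1)*(p - 2)*(-5 + p)*p:
= -7 * p^4 + p^5 - 10 * p + p^3 * 9 + 7 * p^2
e) -7 * p^4 + p^5 - 10 * p + p^3 * 9 + 7 * p^2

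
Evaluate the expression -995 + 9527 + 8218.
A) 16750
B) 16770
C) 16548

First: -995 + 9527 = 8532
Then: 8532 + 8218 = 16750
A) 16750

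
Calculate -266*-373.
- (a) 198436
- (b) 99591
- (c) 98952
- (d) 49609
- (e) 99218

-266 * -373 = 99218
e) 99218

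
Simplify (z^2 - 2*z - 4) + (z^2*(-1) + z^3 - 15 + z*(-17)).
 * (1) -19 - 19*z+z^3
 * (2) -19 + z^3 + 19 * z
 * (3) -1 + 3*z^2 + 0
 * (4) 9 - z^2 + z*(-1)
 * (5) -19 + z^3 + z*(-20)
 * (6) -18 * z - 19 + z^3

Adding the polynomials and combining like terms:
(z^2 - 2*z - 4) + (z^2*(-1) + z^3 - 15 + z*(-17))
= -19 - 19*z+z^3
1) -19 - 19*z+z^3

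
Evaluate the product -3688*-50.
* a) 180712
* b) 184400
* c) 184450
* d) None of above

-3688 * -50 = 184400
b) 184400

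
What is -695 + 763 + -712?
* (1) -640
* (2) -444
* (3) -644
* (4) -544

First: -695 + 763 = 68
Then: 68 + -712 = -644
3) -644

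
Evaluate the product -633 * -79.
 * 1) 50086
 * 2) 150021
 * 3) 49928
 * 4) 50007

-633 * -79 = 50007
4) 50007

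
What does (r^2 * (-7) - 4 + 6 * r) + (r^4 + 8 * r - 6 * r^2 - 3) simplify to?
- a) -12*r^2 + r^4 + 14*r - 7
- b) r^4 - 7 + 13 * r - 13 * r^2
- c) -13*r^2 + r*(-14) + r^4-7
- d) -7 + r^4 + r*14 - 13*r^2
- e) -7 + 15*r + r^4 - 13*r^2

Adding the polynomials and combining like terms:
(r^2*(-7) - 4 + 6*r) + (r^4 + 8*r - 6*r^2 - 3)
= -7 + r^4 + r*14 - 13*r^2
d) -7 + r^4 + r*14 - 13*r^2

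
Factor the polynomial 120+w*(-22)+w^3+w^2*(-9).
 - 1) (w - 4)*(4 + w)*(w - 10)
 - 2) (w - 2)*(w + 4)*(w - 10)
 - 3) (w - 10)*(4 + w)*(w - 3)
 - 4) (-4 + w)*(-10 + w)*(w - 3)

We need to factor 120+w*(-22)+w^3+w^2*(-9).
The factored form is (w - 10)*(4 + w)*(w - 3).
3) (w - 10)*(4 + w)*(w - 3)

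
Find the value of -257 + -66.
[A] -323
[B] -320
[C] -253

-257 + -66 = -323
A) -323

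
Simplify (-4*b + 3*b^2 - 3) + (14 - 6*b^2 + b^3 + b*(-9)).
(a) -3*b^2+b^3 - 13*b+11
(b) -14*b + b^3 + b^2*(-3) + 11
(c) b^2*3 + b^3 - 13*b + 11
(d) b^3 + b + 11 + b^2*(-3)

Adding the polynomials and combining like terms:
(-4*b + 3*b^2 - 3) + (14 - 6*b^2 + b^3 + b*(-9))
= -3*b^2+b^3 - 13*b+11
a) -3*b^2+b^3 - 13*b+11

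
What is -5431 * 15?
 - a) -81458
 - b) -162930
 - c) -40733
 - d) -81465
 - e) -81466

-5431 * 15 = -81465
d) -81465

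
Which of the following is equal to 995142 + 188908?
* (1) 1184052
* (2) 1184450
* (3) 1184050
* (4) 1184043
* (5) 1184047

995142 + 188908 = 1184050
3) 1184050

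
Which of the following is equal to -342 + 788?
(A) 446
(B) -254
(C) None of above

-342 + 788 = 446
A) 446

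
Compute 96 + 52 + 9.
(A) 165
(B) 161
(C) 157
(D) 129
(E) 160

First: 96 + 52 = 148
Then: 148 + 9 = 157
C) 157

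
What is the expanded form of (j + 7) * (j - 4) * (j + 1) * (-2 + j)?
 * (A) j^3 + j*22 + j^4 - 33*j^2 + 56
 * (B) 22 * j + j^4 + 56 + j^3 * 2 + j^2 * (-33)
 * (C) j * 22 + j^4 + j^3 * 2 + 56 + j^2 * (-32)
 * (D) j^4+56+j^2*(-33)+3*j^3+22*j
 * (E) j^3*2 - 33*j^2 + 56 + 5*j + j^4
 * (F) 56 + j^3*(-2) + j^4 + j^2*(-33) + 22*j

Expanding (j + 7) * (j - 4) * (j + 1) * (-2 + j):
= 22 * j + j^4 + 56 + j^3 * 2 + j^2 * (-33)
B) 22 * j + j^4 + 56 + j^3 * 2 + j^2 * (-33)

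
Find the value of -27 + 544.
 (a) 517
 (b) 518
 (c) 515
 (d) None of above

-27 + 544 = 517
a) 517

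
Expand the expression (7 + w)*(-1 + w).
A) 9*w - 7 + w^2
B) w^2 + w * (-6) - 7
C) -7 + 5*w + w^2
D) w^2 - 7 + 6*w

Expanding (7 + w)*(-1 + w):
= w^2 - 7 + 6*w
D) w^2 - 7 + 6*w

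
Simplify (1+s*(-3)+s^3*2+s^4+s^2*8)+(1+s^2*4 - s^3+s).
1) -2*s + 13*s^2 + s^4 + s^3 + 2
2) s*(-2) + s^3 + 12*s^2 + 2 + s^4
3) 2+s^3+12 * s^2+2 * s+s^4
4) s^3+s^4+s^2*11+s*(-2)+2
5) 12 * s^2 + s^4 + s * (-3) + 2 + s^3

Adding the polynomials and combining like terms:
(1 + s*(-3) + s^3*2 + s^4 + s^2*8) + (1 + s^2*4 - s^3 + s)
= s*(-2) + s^3 + 12*s^2 + 2 + s^4
2) s*(-2) + s^3 + 12*s^2 + 2 + s^4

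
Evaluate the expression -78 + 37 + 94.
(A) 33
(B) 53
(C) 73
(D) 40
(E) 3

First: -78 + 37 = -41
Then: -41 + 94 = 53
B) 53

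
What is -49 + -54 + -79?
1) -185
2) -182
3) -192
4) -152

First: -49 + -54 = -103
Then: -103 + -79 = -182
2) -182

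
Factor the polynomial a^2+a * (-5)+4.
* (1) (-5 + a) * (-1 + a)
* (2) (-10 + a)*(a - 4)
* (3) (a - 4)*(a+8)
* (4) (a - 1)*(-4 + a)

We need to factor a^2+a * (-5)+4.
The factored form is (a - 1)*(-4 + a).
4) (a - 1)*(-4 + a)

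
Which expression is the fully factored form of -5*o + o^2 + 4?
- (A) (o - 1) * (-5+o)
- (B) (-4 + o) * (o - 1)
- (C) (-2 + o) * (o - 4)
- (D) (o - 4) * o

We need to factor -5*o + o^2 + 4.
The factored form is (-4 + o) * (o - 1).
B) (-4 + o) * (o - 1)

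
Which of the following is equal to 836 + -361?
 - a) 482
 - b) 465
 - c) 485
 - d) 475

836 + -361 = 475
d) 475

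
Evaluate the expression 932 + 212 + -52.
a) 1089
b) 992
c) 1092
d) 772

First: 932 + 212 = 1144
Then: 1144 + -52 = 1092
c) 1092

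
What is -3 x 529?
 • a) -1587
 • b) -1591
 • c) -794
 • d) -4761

-3 * 529 = -1587
a) -1587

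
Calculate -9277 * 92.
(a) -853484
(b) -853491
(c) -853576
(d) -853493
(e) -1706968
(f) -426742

-9277 * 92 = -853484
a) -853484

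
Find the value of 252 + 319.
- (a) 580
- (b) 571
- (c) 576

252 + 319 = 571
b) 571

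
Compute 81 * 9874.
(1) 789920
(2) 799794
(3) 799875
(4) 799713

81 * 9874 = 799794
2) 799794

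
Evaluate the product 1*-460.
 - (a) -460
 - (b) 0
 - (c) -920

1 * -460 = -460
a) -460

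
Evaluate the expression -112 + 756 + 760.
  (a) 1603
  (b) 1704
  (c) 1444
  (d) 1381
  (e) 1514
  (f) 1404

First: -112 + 756 = 644
Then: 644 + 760 = 1404
f) 1404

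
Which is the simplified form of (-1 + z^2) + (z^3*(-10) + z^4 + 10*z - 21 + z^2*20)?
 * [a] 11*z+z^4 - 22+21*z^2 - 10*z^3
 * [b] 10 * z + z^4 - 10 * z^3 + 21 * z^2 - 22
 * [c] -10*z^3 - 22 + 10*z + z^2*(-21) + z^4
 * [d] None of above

Adding the polynomials and combining like terms:
(-1 + z^2) + (z^3*(-10) + z^4 + 10*z - 21 + z^2*20)
= 10 * z + z^4 - 10 * z^3 + 21 * z^2 - 22
b) 10 * z + z^4 - 10 * z^3 + 21 * z^2 - 22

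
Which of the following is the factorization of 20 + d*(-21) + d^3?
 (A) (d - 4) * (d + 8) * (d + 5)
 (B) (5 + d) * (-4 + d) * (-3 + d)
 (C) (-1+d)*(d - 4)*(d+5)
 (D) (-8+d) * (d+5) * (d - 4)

We need to factor 20 + d*(-21) + d^3.
The factored form is (-1+d)*(d - 4)*(d+5).
C) (-1+d)*(d - 4)*(d+5)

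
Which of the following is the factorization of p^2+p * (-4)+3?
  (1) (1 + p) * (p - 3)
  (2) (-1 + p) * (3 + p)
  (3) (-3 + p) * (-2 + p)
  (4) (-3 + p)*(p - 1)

We need to factor p^2+p * (-4)+3.
The factored form is (-3 + p)*(p - 1).
4) (-3 + p)*(p - 1)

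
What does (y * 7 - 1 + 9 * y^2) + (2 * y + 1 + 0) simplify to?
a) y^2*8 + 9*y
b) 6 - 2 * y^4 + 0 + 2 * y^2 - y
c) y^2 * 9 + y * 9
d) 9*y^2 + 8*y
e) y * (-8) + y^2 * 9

Adding the polynomials and combining like terms:
(y*7 - 1 + 9*y^2) + (2*y + 1 + 0)
= y^2 * 9 + y * 9
c) y^2 * 9 + y * 9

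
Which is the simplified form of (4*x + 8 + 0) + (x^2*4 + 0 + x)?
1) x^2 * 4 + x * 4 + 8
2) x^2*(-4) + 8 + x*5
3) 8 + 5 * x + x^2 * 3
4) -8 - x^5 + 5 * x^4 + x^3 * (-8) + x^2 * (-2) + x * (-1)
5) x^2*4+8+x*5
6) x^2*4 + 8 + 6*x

Adding the polynomials and combining like terms:
(4*x + 8 + 0) + (x^2*4 + 0 + x)
= x^2*4+8+x*5
5) x^2*4+8+x*5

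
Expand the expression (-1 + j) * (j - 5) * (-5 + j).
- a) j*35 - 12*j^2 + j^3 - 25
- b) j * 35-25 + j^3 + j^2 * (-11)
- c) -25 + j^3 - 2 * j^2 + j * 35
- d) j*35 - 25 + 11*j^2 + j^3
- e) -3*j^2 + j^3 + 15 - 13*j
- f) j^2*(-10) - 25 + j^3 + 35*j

Expanding (-1 + j) * (j - 5) * (-5 + j):
= j * 35-25 + j^3 + j^2 * (-11)
b) j * 35-25 + j^3 + j^2 * (-11)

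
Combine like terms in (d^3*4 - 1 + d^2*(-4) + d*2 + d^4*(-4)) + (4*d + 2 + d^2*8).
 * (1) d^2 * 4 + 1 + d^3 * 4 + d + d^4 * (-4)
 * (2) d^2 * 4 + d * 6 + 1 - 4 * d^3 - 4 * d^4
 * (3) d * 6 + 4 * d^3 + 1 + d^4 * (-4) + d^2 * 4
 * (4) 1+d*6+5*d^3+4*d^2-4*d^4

Adding the polynomials and combining like terms:
(d^3*4 - 1 + d^2*(-4) + d*2 + d^4*(-4)) + (4*d + 2 + d^2*8)
= d * 6 + 4 * d^3 + 1 + d^4 * (-4) + d^2 * 4
3) d * 6 + 4 * d^3 + 1 + d^4 * (-4) + d^2 * 4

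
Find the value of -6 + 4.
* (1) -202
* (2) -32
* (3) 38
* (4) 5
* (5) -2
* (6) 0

-6 + 4 = -2
5) -2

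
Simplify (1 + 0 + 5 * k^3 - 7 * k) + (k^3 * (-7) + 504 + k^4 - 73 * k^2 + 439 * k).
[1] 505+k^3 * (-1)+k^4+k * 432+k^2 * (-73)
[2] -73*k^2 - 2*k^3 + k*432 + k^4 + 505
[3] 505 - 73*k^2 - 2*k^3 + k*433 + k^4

Adding the polynomials and combining like terms:
(1 + 0 + 5*k^3 - 7*k) + (k^3*(-7) + 504 + k^4 - 73*k^2 + 439*k)
= -73*k^2 - 2*k^3 + k*432 + k^4 + 505
2) -73*k^2 - 2*k^3 + k*432 + k^4 + 505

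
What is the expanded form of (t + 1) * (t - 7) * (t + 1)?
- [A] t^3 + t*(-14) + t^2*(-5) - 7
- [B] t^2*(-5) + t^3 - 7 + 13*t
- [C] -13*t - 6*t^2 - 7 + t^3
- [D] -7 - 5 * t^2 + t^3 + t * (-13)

Expanding (t + 1) * (t - 7) * (t + 1):
= -7 - 5 * t^2 + t^3 + t * (-13)
D) -7 - 5 * t^2 + t^3 + t * (-13)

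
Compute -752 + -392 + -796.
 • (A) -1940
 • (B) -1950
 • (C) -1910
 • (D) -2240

First: -752 + -392 = -1144
Then: -1144 + -796 = -1940
A) -1940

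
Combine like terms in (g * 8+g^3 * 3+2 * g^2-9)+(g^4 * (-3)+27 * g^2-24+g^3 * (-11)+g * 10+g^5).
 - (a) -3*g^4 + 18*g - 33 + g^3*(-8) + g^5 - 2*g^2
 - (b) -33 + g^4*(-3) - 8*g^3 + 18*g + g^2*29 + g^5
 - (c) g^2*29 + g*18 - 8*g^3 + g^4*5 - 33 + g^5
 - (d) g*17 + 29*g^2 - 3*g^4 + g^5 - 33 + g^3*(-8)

Adding the polynomials and combining like terms:
(g*8 + g^3*3 + 2*g^2 - 9) + (g^4*(-3) + 27*g^2 - 24 + g^3*(-11) + g*10 + g^5)
= -33 + g^4*(-3) - 8*g^3 + 18*g + g^2*29 + g^5
b) -33 + g^4*(-3) - 8*g^3 + 18*g + g^2*29 + g^5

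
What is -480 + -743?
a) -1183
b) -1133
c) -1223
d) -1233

-480 + -743 = -1223
c) -1223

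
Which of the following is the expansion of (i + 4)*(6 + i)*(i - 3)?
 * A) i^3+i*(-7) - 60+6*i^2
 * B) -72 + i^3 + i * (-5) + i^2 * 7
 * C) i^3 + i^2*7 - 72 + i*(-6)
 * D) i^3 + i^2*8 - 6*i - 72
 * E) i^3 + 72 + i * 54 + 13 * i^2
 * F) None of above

Expanding (i + 4)*(6 + i)*(i - 3):
= i^3 + i^2*7 - 72 + i*(-6)
C) i^3 + i^2*7 - 72 + i*(-6)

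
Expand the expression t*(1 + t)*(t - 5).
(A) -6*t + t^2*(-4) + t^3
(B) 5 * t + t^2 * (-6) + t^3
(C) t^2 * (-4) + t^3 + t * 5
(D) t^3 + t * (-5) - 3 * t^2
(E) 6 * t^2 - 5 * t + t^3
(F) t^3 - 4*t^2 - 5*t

Expanding t*(1 + t)*(t - 5):
= t^3 - 4*t^2 - 5*t
F) t^3 - 4*t^2 - 5*t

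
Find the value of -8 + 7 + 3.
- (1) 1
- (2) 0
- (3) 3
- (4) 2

First: -8 + 7 = -1
Then: -1 + 3 = 2
4) 2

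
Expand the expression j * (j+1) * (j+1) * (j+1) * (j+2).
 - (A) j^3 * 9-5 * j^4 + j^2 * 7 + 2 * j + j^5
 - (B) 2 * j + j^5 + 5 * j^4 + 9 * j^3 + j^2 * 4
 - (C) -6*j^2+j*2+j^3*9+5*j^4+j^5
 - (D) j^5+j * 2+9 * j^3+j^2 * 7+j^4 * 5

Expanding j * (j+1) * (j+1) * (j+1) * (j+2):
= j^5+j * 2+9 * j^3+j^2 * 7+j^4 * 5
D) j^5+j * 2+9 * j^3+j^2 * 7+j^4 * 5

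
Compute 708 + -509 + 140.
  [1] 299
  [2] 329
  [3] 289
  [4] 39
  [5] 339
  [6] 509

First: 708 + -509 = 199
Then: 199 + 140 = 339
5) 339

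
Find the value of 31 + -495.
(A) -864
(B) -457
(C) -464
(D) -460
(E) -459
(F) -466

31 + -495 = -464
C) -464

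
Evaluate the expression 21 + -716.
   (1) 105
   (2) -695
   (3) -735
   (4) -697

21 + -716 = -695
2) -695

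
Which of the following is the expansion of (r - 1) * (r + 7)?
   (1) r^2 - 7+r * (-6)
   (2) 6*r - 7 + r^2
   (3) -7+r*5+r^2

Expanding (r - 1) * (r + 7):
= 6*r - 7 + r^2
2) 6*r - 7 + r^2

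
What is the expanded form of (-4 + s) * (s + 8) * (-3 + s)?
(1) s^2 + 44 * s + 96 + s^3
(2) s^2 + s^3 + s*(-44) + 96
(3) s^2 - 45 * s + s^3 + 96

Expanding (-4 + s) * (s + 8) * (-3 + s):
= s^2 + s^3 + s*(-44) + 96
2) s^2 + s^3 + s*(-44) + 96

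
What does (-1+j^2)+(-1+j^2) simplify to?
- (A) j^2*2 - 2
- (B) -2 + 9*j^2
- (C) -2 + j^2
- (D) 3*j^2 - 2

Adding the polynomials and combining like terms:
(-1 + j^2) + (-1 + j^2)
= j^2*2 - 2
A) j^2*2 - 2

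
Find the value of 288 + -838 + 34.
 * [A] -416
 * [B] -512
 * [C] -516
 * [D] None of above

First: 288 + -838 = -550
Then: -550 + 34 = -516
C) -516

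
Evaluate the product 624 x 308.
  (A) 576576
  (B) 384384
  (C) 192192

624 * 308 = 192192
C) 192192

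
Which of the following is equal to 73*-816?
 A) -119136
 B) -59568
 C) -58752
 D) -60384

73 * -816 = -59568
B) -59568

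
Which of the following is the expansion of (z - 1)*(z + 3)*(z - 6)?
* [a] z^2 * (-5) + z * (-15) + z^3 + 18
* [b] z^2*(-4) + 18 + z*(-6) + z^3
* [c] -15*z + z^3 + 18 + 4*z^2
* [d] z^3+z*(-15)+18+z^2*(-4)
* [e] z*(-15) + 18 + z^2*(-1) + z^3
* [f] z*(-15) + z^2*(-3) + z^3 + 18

Expanding (z - 1)*(z + 3)*(z - 6):
= z^3+z*(-15)+18+z^2*(-4)
d) z^3+z*(-15)+18+z^2*(-4)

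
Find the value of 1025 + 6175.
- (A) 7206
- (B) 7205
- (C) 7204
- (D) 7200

1025 + 6175 = 7200
D) 7200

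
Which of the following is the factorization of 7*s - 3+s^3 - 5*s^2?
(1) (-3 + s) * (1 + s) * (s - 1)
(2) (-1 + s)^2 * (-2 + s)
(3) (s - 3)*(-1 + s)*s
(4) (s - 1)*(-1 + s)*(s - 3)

We need to factor 7*s - 3+s^3 - 5*s^2.
The factored form is (s - 1)*(-1 + s)*(s - 3).
4) (s - 1)*(-1 + s)*(s - 3)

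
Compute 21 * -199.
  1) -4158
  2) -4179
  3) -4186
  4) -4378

21 * -199 = -4179
2) -4179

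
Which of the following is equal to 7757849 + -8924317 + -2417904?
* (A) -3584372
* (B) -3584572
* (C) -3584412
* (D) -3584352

First: 7757849 + -8924317 = -1166468
Then: -1166468 + -2417904 = -3584372
A) -3584372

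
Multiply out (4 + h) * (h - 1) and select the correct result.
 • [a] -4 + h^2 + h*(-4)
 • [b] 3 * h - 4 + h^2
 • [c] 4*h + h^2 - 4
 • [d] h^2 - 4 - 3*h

Expanding (4 + h) * (h - 1):
= 3 * h - 4 + h^2
b) 3 * h - 4 + h^2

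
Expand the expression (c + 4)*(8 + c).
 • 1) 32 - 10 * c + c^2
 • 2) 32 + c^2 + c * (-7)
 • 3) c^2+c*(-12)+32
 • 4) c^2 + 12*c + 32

Expanding (c + 4)*(8 + c):
= c^2 + 12*c + 32
4) c^2 + 12*c + 32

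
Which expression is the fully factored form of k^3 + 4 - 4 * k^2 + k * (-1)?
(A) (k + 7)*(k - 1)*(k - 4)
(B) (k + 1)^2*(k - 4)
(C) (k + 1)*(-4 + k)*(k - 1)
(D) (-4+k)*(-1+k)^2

We need to factor k^3 + 4 - 4 * k^2 + k * (-1).
The factored form is (k + 1)*(-4 + k)*(k - 1).
C) (k + 1)*(-4 + k)*(k - 1)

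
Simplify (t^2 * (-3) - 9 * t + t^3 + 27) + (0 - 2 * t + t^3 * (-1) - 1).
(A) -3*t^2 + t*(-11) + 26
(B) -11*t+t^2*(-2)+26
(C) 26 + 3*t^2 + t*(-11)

Adding the polynomials and combining like terms:
(t^2*(-3) - 9*t + t^3 + 27) + (0 - 2*t + t^3*(-1) - 1)
= -3*t^2 + t*(-11) + 26
A) -3*t^2 + t*(-11) + 26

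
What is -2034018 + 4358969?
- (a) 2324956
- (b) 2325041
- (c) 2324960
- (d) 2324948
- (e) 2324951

-2034018 + 4358969 = 2324951
e) 2324951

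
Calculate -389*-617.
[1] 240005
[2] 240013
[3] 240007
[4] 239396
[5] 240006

-389 * -617 = 240013
2) 240013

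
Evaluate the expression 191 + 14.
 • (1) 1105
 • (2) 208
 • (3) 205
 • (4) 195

191 + 14 = 205
3) 205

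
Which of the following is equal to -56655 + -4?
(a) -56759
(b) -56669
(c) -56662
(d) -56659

-56655 + -4 = -56659
d) -56659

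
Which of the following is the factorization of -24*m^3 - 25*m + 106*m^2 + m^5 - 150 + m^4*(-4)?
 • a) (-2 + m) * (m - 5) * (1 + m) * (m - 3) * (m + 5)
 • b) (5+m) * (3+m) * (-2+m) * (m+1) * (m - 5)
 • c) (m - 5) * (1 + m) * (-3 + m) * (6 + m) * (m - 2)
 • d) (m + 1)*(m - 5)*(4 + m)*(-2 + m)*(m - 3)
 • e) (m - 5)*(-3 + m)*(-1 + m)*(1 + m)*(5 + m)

We need to factor -24*m^3 - 25*m + 106*m^2 + m^5 - 150 + m^4*(-4).
The factored form is (-2 + m) * (m - 5) * (1 + m) * (m - 3) * (m + 5).
a) (-2 + m) * (m - 5) * (1 + m) * (m - 3) * (m + 5)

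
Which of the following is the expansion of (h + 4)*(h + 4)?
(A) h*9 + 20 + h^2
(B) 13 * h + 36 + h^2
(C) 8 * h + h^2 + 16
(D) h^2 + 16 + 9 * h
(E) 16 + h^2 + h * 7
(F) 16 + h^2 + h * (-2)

Expanding (h + 4)*(h + 4):
= 8 * h + h^2 + 16
C) 8 * h + h^2 + 16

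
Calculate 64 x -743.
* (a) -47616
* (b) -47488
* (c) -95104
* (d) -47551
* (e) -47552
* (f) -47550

64 * -743 = -47552
e) -47552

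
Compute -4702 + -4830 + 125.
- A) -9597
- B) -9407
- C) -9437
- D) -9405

First: -4702 + -4830 = -9532
Then: -9532 + 125 = -9407
B) -9407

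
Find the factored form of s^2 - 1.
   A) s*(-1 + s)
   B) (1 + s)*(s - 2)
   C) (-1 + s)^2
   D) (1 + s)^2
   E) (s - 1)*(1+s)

We need to factor s^2 - 1.
The factored form is (s - 1)*(1+s).
E) (s - 1)*(1+s)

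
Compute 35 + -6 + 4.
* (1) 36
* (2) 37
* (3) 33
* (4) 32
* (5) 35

First: 35 + -6 = 29
Then: 29 + 4 = 33
3) 33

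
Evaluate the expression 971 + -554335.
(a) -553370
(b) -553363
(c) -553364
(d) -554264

971 + -554335 = -553364
c) -553364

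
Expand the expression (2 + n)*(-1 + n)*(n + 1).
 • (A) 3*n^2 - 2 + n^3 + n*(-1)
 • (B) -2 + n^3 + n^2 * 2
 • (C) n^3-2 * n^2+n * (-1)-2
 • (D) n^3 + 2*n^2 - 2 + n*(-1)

Expanding (2 + n)*(-1 + n)*(n + 1):
= n^3 + 2*n^2 - 2 + n*(-1)
D) n^3 + 2*n^2 - 2 + n*(-1)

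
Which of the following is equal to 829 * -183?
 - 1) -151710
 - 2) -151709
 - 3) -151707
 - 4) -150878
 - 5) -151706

829 * -183 = -151707
3) -151707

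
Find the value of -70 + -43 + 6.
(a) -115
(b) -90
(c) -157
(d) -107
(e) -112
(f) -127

First: -70 + -43 = -113
Then: -113 + 6 = -107
d) -107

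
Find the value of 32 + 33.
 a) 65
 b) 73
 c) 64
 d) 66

32 + 33 = 65
a) 65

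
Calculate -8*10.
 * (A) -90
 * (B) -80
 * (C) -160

-8 * 10 = -80
B) -80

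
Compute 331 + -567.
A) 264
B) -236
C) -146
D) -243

331 + -567 = -236
B) -236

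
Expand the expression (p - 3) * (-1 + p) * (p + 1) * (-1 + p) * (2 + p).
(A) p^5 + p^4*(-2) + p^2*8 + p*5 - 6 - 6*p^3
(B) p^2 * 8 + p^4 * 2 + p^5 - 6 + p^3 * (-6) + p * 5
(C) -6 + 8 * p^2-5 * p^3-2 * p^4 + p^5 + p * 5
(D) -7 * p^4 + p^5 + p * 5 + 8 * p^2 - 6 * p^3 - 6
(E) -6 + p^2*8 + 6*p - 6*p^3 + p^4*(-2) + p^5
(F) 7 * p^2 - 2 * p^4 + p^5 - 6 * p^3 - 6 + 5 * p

Expanding (p - 3) * (-1 + p) * (p + 1) * (-1 + p) * (2 + p):
= p^5 + p^4*(-2) + p^2*8 + p*5 - 6 - 6*p^3
A) p^5 + p^4*(-2) + p^2*8 + p*5 - 6 - 6*p^3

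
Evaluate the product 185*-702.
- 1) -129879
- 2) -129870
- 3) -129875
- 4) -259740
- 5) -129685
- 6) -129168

185 * -702 = -129870
2) -129870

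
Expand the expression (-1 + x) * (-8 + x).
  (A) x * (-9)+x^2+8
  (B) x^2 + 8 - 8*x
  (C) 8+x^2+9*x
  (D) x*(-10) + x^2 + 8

Expanding (-1 + x) * (-8 + x):
= x * (-9)+x^2+8
A) x * (-9)+x^2+8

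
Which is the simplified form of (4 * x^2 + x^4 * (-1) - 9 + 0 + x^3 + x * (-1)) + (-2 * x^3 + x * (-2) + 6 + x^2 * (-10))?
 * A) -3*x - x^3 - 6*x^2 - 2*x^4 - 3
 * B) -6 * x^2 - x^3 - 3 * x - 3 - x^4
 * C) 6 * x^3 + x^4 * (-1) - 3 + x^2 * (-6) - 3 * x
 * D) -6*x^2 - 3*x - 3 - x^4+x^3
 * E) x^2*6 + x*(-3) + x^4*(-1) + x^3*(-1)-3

Adding the polynomials and combining like terms:
(4*x^2 + x^4*(-1) - 9 + 0 + x^3 + x*(-1)) + (-2*x^3 + x*(-2) + 6 + x^2*(-10))
= -6 * x^2 - x^3 - 3 * x - 3 - x^4
B) -6 * x^2 - x^3 - 3 * x - 3 - x^4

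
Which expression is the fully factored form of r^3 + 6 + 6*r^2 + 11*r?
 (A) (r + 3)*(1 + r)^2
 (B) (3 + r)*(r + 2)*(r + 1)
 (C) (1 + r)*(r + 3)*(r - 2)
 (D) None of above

We need to factor r^3 + 6 + 6*r^2 + 11*r.
The factored form is (3 + r)*(r + 2)*(r + 1).
B) (3 + r)*(r + 2)*(r + 1)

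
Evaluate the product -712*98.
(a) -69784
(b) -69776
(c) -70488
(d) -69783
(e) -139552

-712 * 98 = -69776
b) -69776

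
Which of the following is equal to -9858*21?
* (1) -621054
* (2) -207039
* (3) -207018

-9858 * 21 = -207018
3) -207018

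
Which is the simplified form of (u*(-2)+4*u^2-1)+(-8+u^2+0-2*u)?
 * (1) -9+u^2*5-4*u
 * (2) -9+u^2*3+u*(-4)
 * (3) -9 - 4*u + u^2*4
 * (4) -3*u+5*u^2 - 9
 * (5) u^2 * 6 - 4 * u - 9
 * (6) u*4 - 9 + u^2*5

Adding the polynomials and combining like terms:
(u*(-2) + 4*u^2 - 1) + (-8 + u^2 + 0 - 2*u)
= -9+u^2*5-4*u
1) -9+u^2*5-4*u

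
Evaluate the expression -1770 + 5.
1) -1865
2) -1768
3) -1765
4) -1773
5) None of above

-1770 + 5 = -1765
3) -1765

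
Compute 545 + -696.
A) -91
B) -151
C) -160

545 + -696 = -151
B) -151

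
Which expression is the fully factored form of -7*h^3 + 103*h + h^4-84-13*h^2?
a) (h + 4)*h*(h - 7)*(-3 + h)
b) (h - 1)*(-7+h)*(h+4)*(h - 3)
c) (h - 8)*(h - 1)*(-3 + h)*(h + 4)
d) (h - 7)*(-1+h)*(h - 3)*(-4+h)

We need to factor -7*h^3 + 103*h + h^4-84-13*h^2.
The factored form is (h - 1)*(-7+h)*(h+4)*(h - 3).
b) (h - 1)*(-7+h)*(h+4)*(h - 3)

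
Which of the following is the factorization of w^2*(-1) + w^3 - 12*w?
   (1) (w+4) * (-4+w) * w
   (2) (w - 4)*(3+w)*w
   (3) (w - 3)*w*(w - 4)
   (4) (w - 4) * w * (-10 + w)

We need to factor w^2*(-1) + w^3 - 12*w.
The factored form is (w - 4)*(3+w)*w.
2) (w - 4)*(3+w)*w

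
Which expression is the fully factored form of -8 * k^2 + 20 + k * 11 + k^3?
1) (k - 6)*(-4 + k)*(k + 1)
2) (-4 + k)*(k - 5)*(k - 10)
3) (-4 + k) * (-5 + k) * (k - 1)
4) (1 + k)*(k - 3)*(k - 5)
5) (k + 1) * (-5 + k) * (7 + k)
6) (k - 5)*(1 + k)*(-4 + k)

We need to factor -8 * k^2 + 20 + k * 11 + k^3.
The factored form is (k - 5)*(1 + k)*(-4 + k).
6) (k - 5)*(1 + k)*(-4 + k)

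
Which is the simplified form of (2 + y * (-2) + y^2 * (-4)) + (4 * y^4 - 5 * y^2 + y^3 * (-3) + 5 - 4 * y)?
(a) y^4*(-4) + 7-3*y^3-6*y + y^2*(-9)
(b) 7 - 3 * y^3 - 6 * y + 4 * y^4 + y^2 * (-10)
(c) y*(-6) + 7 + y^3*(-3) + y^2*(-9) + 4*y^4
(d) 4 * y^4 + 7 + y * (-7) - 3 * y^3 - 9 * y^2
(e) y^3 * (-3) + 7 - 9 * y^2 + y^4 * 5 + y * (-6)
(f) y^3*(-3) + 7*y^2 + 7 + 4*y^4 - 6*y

Adding the polynomials and combining like terms:
(2 + y*(-2) + y^2*(-4)) + (4*y^4 - 5*y^2 + y^3*(-3) + 5 - 4*y)
= y*(-6) + 7 + y^3*(-3) + y^2*(-9) + 4*y^4
c) y*(-6) + 7 + y^3*(-3) + y^2*(-9) + 4*y^4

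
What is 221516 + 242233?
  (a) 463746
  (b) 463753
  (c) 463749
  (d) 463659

221516 + 242233 = 463749
c) 463749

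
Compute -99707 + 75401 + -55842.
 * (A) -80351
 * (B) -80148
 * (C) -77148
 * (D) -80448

First: -99707 + 75401 = -24306
Then: -24306 + -55842 = -80148
B) -80148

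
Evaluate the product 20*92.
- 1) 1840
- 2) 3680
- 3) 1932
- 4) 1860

20 * 92 = 1840
1) 1840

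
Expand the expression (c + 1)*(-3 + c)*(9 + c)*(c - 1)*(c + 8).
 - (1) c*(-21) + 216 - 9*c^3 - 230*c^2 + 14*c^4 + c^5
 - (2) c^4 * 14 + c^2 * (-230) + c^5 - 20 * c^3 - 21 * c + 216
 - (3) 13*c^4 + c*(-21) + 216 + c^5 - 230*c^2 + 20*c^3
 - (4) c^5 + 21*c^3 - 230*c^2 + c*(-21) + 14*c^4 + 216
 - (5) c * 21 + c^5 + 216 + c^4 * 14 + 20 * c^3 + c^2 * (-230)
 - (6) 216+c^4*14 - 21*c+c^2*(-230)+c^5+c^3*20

Expanding (c + 1)*(-3 + c)*(9 + c)*(c - 1)*(c + 8):
= 216+c^4*14 - 21*c+c^2*(-230)+c^5+c^3*20
6) 216+c^4*14 - 21*c+c^2*(-230)+c^5+c^3*20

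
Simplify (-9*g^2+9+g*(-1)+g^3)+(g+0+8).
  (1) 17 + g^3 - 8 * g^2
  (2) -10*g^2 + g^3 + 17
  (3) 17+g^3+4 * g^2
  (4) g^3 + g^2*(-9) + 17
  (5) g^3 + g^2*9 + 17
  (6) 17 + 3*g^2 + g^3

Adding the polynomials and combining like terms:
(-9*g^2 + 9 + g*(-1) + g^3) + (g + 0 + 8)
= g^3 + g^2*(-9) + 17
4) g^3 + g^2*(-9) + 17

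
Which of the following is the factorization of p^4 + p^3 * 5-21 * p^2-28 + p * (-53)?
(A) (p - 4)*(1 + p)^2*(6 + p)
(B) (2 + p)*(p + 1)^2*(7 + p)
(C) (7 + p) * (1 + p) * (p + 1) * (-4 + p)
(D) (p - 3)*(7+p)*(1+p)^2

We need to factor p^4 + p^3 * 5-21 * p^2-28 + p * (-53).
The factored form is (7 + p) * (1 + p) * (p + 1) * (-4 + p).
C) (7 + p) * (1 + p) * (p + 1) * (-4 + p)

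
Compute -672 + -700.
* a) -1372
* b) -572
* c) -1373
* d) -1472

-672 + -700 = -1372
a) -1372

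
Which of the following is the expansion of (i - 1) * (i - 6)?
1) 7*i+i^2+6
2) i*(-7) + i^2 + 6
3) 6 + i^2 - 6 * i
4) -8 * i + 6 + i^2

Expanding (i - 1) * (i - 6):
= i*(-7) + i^2 + 6
2) i*(-7) + i^2 + 6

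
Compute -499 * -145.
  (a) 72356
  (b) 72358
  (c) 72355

-499 * -145 = 72355
c) 72355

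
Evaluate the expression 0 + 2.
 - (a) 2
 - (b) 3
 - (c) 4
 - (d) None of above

0 + 2 = 2
a) 2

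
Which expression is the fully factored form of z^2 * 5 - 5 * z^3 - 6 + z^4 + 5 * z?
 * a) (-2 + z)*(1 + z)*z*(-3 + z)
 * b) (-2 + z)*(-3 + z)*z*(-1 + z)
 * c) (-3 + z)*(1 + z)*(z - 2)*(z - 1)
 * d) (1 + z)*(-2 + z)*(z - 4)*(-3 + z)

We need to factor z^2 * 5 - 5 * z^3 - 6 + z^4 + 5 * z.
The factored form is (-3 + z)*(1 + z)*(z - 2)*(z - 1).
c) (-3 + z)*(1 + z)*(z - 2)*(z - 1)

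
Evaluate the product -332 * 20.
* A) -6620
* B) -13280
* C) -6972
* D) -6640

-332 * 20 = -6640
D) -6640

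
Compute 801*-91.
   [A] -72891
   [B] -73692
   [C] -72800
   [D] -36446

801 * -91 = -72891
A) -72891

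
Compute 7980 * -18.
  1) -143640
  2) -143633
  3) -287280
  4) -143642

7980 * -18 = -143640
1) -143640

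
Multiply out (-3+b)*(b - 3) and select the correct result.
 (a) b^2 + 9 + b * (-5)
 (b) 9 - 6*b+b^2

Expanding (-3+b)*(b - 3):
= 9 - 6*b+b^2
b) 9 - 6*b+b^2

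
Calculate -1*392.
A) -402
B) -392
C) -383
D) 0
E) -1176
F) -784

-1 * 392 = -392
B) -392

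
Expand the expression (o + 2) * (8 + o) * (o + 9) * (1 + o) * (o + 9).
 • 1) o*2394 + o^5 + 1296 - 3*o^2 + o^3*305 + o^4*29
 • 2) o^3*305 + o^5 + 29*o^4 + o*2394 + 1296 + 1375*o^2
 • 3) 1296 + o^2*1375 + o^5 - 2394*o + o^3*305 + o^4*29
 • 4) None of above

Expanding (o + 2) * (8 + o) * (o + 9) * (1 + o) * (o + 9):
= o^3*305 + o^5 + 29*o^4 + o*2394 + 1296 + 1375*o^2
2) o^3*305 + o^5 + 29*o^4 + o*2394 + 1296 + 1375*o^2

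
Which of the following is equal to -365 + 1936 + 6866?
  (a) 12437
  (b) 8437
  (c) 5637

First: -365 + 1936 = 1571
Then: 1571 + 6866 = 8437
b) 8437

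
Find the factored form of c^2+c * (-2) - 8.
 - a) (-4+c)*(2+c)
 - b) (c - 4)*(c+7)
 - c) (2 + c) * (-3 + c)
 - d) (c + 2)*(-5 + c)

We need to factor c^2+c * (-2) - 8.
The factored form is (-4+c)*(2+c).
a) (-4+c)*(2+c)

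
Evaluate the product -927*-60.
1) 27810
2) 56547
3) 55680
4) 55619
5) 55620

-927 * -60 = 55620
5) 55620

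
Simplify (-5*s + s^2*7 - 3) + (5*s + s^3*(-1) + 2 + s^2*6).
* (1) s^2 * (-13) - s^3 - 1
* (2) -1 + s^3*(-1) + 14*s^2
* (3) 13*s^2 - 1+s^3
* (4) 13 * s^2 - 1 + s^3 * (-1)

Adding the polynomials and combining like terms:
(-5*s + s^2*7 - 3) + (5*s + s^3*(-1) + 2 + s^2*6)
= 13 * s^2 - 1 + s^3 * (-1)
4) 13 * s^2 - 1 + s^3 * (-1)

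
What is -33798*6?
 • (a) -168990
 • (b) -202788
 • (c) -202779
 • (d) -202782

-33798 * 6 = -202788
b) -202788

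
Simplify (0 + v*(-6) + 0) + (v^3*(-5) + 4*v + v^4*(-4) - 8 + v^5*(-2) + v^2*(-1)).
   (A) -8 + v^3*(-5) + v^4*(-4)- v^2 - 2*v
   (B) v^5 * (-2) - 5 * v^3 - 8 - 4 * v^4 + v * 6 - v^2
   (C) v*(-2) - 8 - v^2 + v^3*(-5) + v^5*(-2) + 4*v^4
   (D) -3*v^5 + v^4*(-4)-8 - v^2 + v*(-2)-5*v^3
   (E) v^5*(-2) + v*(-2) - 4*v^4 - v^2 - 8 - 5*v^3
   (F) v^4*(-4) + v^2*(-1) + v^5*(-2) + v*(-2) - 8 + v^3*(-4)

Adding the polynomials and combining like terms:
(0 + v*(-6) + 0) + (v^3*(-5) + 4*v + v^4*(-4) - 8 + v^5*(-2) + v^2*(-1))
= v^5*(-2) + v*(-2) - 4*v^4 - v^2 - 8 - 5*v^3
E) v^5*(-2) + v*(-2) - 4*v^4 - v^2 - 8 - 5*v^3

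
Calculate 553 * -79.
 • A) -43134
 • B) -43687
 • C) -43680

553 * -79 = -43687
B) -43687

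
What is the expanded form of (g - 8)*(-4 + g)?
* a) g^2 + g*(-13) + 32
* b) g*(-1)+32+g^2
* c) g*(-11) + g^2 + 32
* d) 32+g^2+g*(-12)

Expanding (g - 8)*(-4 + g):
= 32+g^2+g*(-12)
d) 32+g^2+g*(-12)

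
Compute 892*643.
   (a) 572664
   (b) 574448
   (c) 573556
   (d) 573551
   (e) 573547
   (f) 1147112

892 * 643 = 573556
c) 573556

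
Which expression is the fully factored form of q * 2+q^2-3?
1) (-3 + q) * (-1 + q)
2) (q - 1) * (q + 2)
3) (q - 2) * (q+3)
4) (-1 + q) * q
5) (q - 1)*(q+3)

We need to factor q * 2+q^2-3.
The factored form is (q - 1)*(q+3).
5) (q - 1)*(q+3)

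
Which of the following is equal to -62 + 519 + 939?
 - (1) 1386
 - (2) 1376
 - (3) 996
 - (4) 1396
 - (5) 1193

First: -62 + 519 = 457
Then: 457 + 939 = 1396
4) 1396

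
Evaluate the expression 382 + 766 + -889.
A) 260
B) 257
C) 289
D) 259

First: 382 + 766 = 1148
Then: 1148 + -889 = 259
D) 259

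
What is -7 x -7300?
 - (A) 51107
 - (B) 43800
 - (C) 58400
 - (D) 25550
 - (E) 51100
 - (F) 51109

-7 * -7300 = 51100
E) 51100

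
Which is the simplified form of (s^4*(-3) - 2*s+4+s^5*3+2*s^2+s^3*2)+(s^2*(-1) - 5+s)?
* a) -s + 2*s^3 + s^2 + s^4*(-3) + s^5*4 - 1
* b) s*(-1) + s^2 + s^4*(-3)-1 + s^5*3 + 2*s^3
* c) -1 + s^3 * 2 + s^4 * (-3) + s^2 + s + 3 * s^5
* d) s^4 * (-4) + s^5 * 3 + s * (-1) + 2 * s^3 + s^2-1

Adding the polynomials and combining like terms:
(s^4*(-3) - 2*s + 4 + s^5*3 + 2*s^2 + s^3*2) + (s^2*(-1) - 5 + s)
= s*(-1) + s^2 + s^4*(-3)-1 + s^5*3 + 2*s^3
b) s*(-1) + s^2 + s^4*(-3)-1 + s^5*3 + 2*s^3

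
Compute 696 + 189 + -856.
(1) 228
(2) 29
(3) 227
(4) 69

First: 696 + 189 = 885
Then: 885 + -856 = 29
2) 29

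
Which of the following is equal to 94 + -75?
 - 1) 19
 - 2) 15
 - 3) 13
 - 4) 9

94 + -75 = 19
1) 19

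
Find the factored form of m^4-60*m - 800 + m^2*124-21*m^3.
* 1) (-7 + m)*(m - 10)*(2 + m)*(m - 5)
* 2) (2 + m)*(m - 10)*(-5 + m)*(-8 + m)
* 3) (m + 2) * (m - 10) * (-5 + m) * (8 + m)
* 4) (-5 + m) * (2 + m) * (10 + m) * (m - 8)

We need to factor m^4-60*m - 800 + m^2*124-21*m^3.
The factored form is (2 + m)*(m - 10)*(-5 + m)*(-8 + m).
2) (2 + m)*(m - 10)*(-5 + m)*(-8 + m)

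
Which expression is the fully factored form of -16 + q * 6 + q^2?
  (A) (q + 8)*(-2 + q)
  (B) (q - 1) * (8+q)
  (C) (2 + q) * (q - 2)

We need to factor -16 + q * 6 + q^2.
The factored form is (q + 8)*(-2 + q).
A) (q + 8)*(-2 + q)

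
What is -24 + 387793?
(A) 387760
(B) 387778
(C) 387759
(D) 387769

-24 + 387793 = 387769
D) 387769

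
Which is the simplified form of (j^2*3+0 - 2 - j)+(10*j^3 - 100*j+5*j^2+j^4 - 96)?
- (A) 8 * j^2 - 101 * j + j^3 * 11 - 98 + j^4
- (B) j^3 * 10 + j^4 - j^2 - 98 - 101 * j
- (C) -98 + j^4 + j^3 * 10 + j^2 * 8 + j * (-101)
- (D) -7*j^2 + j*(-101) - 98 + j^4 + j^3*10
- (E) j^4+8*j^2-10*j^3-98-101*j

Adding the polynomials and combining like terms:
(j^2*3 + 0 - 2 - j) + (10*j^3 - 100*j + 5*j^2 + j^4 - 96)
= -98 + j^4 + j^3 * 10 + j^2 * 8 + j * (-101)
C) -98 + j^4 + j^3 * 10 + j^2 * 8 + j * (-101)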